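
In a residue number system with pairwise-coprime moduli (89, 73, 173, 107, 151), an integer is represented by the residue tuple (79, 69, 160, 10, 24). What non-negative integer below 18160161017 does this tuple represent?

The moduli are pairwise coprime; N = 89·73·173·107·151 = 18160161017.
N/89 = 204046753; 204046753 ≡ 13 (mod 89); 13·48 ≡ 1, so inverse 48.
N/73 = 248769329; 248769329 ≡ 2 (mod 73); 2·37 ≡ 1, so inverse 37.
N/173 = 104972029; 104972029 ≡ 127 (mod 173); 127·94 ≡ 1, so inverse 94.
N/107 = 169721131; 169721131 ≡ 85 (mod 107); 85·34 ≡ 1, so inverse 34.
N/151 = 120265967; 120265967 ≡ 54 (mod 151); 54·14 ≡ 1, so inverse 14.
x ≡ 79·204046753·48 + 69·248769329·37 + 160·104972029·94 + 10·169721131·34 + 24·120265967·14 = 3085747249925.
3085747249925 mod 18160161017 = 16680038052.

16680038052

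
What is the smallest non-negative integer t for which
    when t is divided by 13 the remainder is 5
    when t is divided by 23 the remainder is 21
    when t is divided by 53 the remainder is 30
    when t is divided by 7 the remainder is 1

The moduli are pairwise coprime; N = 13·23·53·7 = 110929.
N/13 = 8533; 8533 ≡ 5 (mod 13); 5·8 ≡ 1, so inverse 8.
N/23 = 4823; 4823 ≡ 16 (mod 23); 16·13 ≡ 1, so inverse 13.
N/53 = 2093; 2093 ≡ 26 (mod 53); 26·51 ≡ 1, so inverse 51.
N/7 = 15847; 15847 ≡ 6 (mod 7); 6·6 ≡ 1, so inverse 6.
t ≡ 5·8533·8 + 21·4823·13 + 30·2093·51 + 1·15847·6 = 4955371.
4955371 mod 110929 = 74495.

74495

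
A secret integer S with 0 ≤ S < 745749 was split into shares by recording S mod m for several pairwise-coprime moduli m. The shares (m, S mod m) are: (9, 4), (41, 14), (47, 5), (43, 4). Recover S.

157126

The moduli are pairwise coprime; N = 9·41·47·43 = 745749.
N/9 = 82861; 82861 ≡ 7 (mod 9); 7·4 ≡ 1, so inverse 4.
N/41 = 18189; 18189 ≡ 26 (mod 41); 26·30 ≡ 1, so inverse 30.
N/47 = 15867; 15867 ≡ 28 (mod 47); 28·42 ≡ 1, so inverse 42.
N/43 = 17343; 17343 ≡ 14 (mod 43); 14·40 ≡ 1, so inverse 40.
S ≡ 4·82861·4 + 14·18189·30 + 5·15867·42 + 4·17343·40 = 15072106.
15072106 mod 745749 = 157126.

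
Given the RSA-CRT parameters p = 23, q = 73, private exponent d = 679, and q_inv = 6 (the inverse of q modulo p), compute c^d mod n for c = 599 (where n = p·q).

d_p = d mod (p−1) = 679 mod 22 = 19; d_q = d mod (q−1) = 31.
m₁ = c^(d_p) mod p: c ≡ 1 (mod 23), and 1^19 mod 23 = 1.
m₂ = c^(d_q) mod q: c ≡ 15 (mod 73), and 15^31 mod 73 = 5.
h = q_inv·(m₁ − m₂) mod p = 6·(1 − 5) mod 23 = 22.
m = m₂ + h·q = 5 + 22·73 = 1611.

1611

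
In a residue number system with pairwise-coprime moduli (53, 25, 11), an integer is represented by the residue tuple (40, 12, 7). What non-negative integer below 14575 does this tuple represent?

5287

From x ≡ 40 (mod 53) write x = 40 + 53t. Substituting into x ≡ 12 (mod 25) gives 53t ≡ 22 (mod 25), and since 3⁻¹ ≡ 17 (mod 25), t ≡ 24. Hence x ≡ 40 + 53·24 = 1312 (mod 1325).
From x ≡ 1312 (mod 1325) write x = 1312 + 1325t. Substituting into x ≡ 7 (mod 11) gives 1325t ≡ 4 (mod 11), and since 5⁻¹ ≡ 9 (mod 11), t ≡ 3. Hence x ≡ 1312 + 1325·3 = 5287 (mod 14575).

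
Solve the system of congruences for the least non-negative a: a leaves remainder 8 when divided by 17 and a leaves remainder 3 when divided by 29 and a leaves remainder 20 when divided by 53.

17722

From a ≡ 8 (mod 17) write a = 8 + 17t. Substituting into a ≡ 3 (mod 29) gives 17t ≡ 24 (mod 29), and since 17⁻¹ ≡ 12 (mod 29), t ≡ 27. Hence a ≡ 8 + 17·27 = 467 (mod 493).
From a ≡ 467 (mod 493) write a = 467 + 493t. Substituting into a ≡ 20 (mod 53) gives 493t ≡ 30 (mod 53), and since 16⁻¹ ≡ 10 (mod 53), t ≡ 35. Hence a ≡ 467 + 493·35 = 17722 (mod 26129).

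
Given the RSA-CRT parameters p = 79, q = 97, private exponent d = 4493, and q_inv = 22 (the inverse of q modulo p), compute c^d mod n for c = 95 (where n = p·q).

129

d_p = d mod (p−1) = 4493 mod 78 = 47; d_q = d mod (q−1) = 77.
m₁ = c^(d_p) mod p: c ≡ 16 (mod 79), and 16^47 mod 79 = 50.
m₂ = c^(d_q) mod q: c ≡ 95 (mod 97), and 95^77 mod 97 = 32.
h = q_inv·(m₁ − m₂) mod p = 22·(50 − 32) mod 79 = 1.
m = m₂ + h·q = 32 + 1·97 = 129.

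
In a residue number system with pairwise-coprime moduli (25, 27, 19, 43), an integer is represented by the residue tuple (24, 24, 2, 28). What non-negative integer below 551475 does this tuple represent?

60099

The moduli are pairwise coprime; N = 25·27·19·43 = 551475.
N/25 = 22059; 22059 ≡ 9 (mod 25); 9·14 ≡ 1, so inverse 14.
N/27 = 20425; 20425 ≡ 13 (mod 27); 13·25 ≡ 1, so inverse 25.
N/19 = 29025; 29025 ≡ 12 (mod 19); 12·8 ≡ 1, so inverse 8.
N/43 = 12825; 12825 ≡ 11 (mod 43); 11·4 ≡ 1, so inverse 4.
x ≡ 24·22059·14 + 24·20425·25 + 2·29025·8 + 28·12825·4 = 21567624.
21567624 mod 551475 = 60099.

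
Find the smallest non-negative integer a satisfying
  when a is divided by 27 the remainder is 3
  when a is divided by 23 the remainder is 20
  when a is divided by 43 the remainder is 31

The moduli are pairwise coprime; N = 27·23·43 = 26703.
N/27 = 989; 989 ≡ 17 (mod 27); 17·8 ≡ 1, so inverse 8.
N/23 = 1161; 1161 ≡ 11 (mod 23); 11·21 ≡ 1, so inverse 21.
N/43 = 621; 621 ≡ 19 (mod 43); 19·34 ≡ 1, so inverse 34.
a ≡ 3·989·8 + 20·1161·21 + 31·621·34 = 1165890.
1165890 mod 26703 = 17661.

17661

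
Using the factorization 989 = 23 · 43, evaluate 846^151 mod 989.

Mod 23: 846 ≡ 18; by Fermat, exponent reduces to 151 mod 22 = 19; 18^19 ≡ 16 (mod 23).
Mod 43: 846 ≡ 29; by Fermat, exponent reduces to 151 mod 42 = 25; 29^25 ≡ 26 (mod 43).
Combine by CRT: x ≡ 16 (mod 23), x ≡ 26 (mod 43) ⇒ x ≡ 499 (mod 989).

499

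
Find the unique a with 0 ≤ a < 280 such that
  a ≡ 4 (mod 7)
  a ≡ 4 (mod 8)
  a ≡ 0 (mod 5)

60

Combine the congruences pairwise.
From a ≡ 4 (mod 7) write a = 4 + 7t. Substituting into a ≡ 4 (mod 8) gives 7t ≡ 0 (mod 8), and since 7⁻¹ ≡ 7 (mod 8), t ≡ 0. Hence a ≡ 4 + 7·0 = 4 (mod 56).
From a ≡ 4 (mod 56) write a = 4 + 56t. Substituting into a ≡ 0 (mod 5) gives 56t ≡ 1 (mod 5), and since 1⁻¹ ≡ 1 (mod 5), t ≡ 1. Hence a ≡ 4 + 56·1 = 60 (mod 280).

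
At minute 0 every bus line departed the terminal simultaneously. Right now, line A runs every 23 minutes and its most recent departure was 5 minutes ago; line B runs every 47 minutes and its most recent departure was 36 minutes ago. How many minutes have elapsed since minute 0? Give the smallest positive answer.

741

Combine the congruences pairwise.
From t ≡ 5 (mod 23) write t = 5 + 23s. Substituting into t ≡ 36 (mod 47) gives 23s ≡ 31 (mod 47), and since 23⁻¹ ≡ 45 (mod 47), s ≡ 32. Hence t ≡ 5 + 23·32 = 741 (mod 1081).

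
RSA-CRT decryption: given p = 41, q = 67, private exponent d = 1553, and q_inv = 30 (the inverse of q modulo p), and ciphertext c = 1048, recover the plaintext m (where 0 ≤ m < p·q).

2573

d_p = d mod (p−1) = 1553 mod 40 = 33; d_q = d mod (q−1) = 35.
m₁ = c^(d_p) mod p: c ≡ 23 (mod 41), and 23^33 mod 41 = 31.
m₂ = c^(d_q) mod q: c ≡ 43 (mod 67), and 43^35 mod 67 = 27.
h = q_inv·(m₁ − m₂) mod p = 30·(31 − 27) mod 41 = 38.
m = m₂ + h·q = 27 + 38·67 = 2573.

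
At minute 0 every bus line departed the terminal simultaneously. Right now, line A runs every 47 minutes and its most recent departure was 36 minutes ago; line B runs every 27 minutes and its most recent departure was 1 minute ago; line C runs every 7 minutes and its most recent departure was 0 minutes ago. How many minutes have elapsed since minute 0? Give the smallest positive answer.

1540

The moduli are pairwise coprime; N = 47·27·7 = 8883.
N/47 = 189; 189 ≡ 1 (mod 47), inverse 1.
N/27 = 329; 329 ≡ 5 (mod 27); 5·11 ≡ 1, so inverse 11.
N/7 = 1269; 1269 ≡ 2 (mod 7); 2·4 ≡ 1, so inverse 4.
t ≡ 36·189·1 + 1·329·11 + 0·1269·4 = 10423.
10423 mod 8883 = 1540.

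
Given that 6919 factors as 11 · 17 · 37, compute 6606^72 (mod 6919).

Mod 11: 6606 ≡ 6; by Fermat, exponent reduces to 72 mod 10 = 2; 6^2 ≡ 3 (mod 11).
Mod 17: 6606 ≡ 10; by Fermat, exponent reduces to 72 mod 16 = 8; 10^8 ≡ 16 (mod 17).
Mod 37: 6606 ≡ 20; since 36 | 72, by Fermat 20^72 ≡ 1 (mod 37).
Combine by CRT: x ≡ 3 (mod 11), x ≡ 16 (mod 17), x ≡ 1 (mod 37) ⇒ x ≡ 1444 (mod 6919).

1444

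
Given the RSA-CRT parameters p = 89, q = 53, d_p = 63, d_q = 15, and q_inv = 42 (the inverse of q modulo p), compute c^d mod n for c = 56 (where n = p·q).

1277

m₁ = c^(d_p) mod p: c ≡ 56 (mod 89), and 56^63 mod 89 = 31.
m₂ = c^(d_q) mod q: c ≡ 3 (mod 53), and 3^15 mod 53 = 5.
h = q_inv·(m₁ − m₂) mod p = 42·(31 − 5) mod 89 = 24.
m = m₂ + h·q = 5 + 24·53 = 1277.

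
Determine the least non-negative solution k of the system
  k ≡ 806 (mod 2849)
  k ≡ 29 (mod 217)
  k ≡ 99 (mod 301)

gcd(2849, 217) = 7 and 7 | (29 − 806), so the pair is consistent; merging gives k ≡ 32145 (mod 88319), where 88319 = lcm(2849, 217).
gcd(88319, 301) = 7 and 7 | (99 − 32145), so the pair is consistent; merging gives k ≡ 1621887 (mod 3797717), where 3797717 = lcm(88319, 301).
The solution is unique modulo lcm(2849, 217, 301) = 3797717.

1621887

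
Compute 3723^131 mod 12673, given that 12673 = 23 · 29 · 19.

7352

Mod 23: 3723 ≡ 20; by Fermat, exponent reduces to 131 mod 22 = 21; 20^21 ≡ 15 (mod 23).
Mod 29: 3723 ≡ 11; by Fermat, exponent reduces to 131 mod 28 = 19; 11^19 ≡ 15 (mod 29).
Mod 19: 3723 ≡ 18; by Fermat, exponent reduces to 131 mod 18 = 5; 18^5 ≡ 18 (mod 19).
Combine by CRT: x ≡ 15 (mod 23), x ≡ 15 (mod 29), x ≡ 18 (mod 19) ⇒ x ≡ 7352 (mod 12673).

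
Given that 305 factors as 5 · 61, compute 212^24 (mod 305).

Mod 5: 212 ≡ 2; since 4 | 24, by Fermat 2^24 ≡ 1 (mod 5).
Mod 61: 212 ≡ 29; 29^24 ≡ 1 (mod 61).
Combine by CRT: x ≡ 1 (mod 5), x ≡ 1 (mod 61) ⇒ x ≡ 1 (mod 305).

1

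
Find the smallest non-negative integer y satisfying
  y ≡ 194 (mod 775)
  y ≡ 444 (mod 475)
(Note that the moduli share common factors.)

3294

gcd(775, 475) = 25 and 25 | (444 − 194), so the pair is consistent; merging gives y ≡ 3294 (mod 14725), where 14725 = lcm(775, 475).
The solution is unique modulo lcm(775, 475) = 14725.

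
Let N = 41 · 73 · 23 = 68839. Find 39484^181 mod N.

6561

Mod 41: 39484 ≡ 1; by Fermat, exponent reduces to 181 mod 40 = 21; 1^21 ≡ 1 (mod 41).
Mod 73: 39484 ≡ 64; by Fermat, exponent reduces to 181 mod 72 = 37; 64^37 ≡ 64 (mod 73).
Mod 23: 39484 ≡ 16; by Fermat, exponent reduces to 181 mod 22 = 5; 16^5 ≡ 6 (mod 23).
Combine by CRT: x ≡ 1 (mod 41), x ≡ 64 (mod 73), x ≡ 6 (mod 23) ⇒ x ≡ 6561 (mod 68839).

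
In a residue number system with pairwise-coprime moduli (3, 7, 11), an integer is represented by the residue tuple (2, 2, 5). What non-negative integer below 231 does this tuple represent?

The moduli are pairwise coprime; N = 3·7·11 = 231.
N/3 = 77; 77 ≡ 2 (mod 3); 2·2 ≡ 1, so inverse 2.
N/7 = 33; 33 ≡ 5 (mod 7); 5·3 ≡ 1, so inverse 3.
N/11 = 21; 21 ≡ 10 (mod 11); 10·10 ≡ 1, so inverse 10.
x ≡ 2·77·2 + 2·33·3 + 5·21·10 = 1556.
1556 mod 231 = 170.

170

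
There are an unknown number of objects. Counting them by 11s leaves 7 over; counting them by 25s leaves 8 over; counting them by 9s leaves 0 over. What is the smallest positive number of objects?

From N ≡ 7 (mod 11) write N = 7 + 11t. Substituting into N ≡ 8 (mod 25) gives 11t ≡ 1 (mod 25), and since 11⁻¹ ≡ 16 (mod 25), t ≡ 16. Hence N ≡ 7 + 11·16 = 183 (mod 275).
From N ≡ 183 (mod 275) write N = 183 + 275t. Substituting into N ≡ 0 (mod 9) gives 275t ≡ 6 (mod 9), and since 5⁻¹ ≡ 2 (mod 9), t ≡ 3. Hence N ≡ 183 + 275·3 = 1008 (mod 2475).

1008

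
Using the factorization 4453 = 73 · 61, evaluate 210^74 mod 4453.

4096

Mod 73: 210 ≡ 64; by Fermat, exponent reduces to 74 mod 72 = 2; 64^2 ≡ 8 (mod 73).
Mod 61: 210 ≡ 27; by Fermat, exponent reduces to 74 mod 60 = 14; 27^14 ≡ 9 (mod 61).
Combine by CRT: x ≡ 8 (mod 73), x ≡ 9 (mod 61) ⇒ x ≡ 4096 (mod 4453).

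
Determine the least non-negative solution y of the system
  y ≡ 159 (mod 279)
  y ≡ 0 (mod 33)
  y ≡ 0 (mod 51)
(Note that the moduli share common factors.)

29733

Combine the congruences pairwise.
gcd(279, 33) = 3 and 3 | (0 − 159), so the pair is consistent; merging gives y ≡ 2112 (mod 3069), where 3069 = lcm(279, 33).
gcd(3069, 51) = 3 and 3 | (0 − 2112), so the pair is consistent; merging gives y ≡ 29733 (mod 52173), where 52173 = lcm(3069, 51).
The solution is unique modulo lcm(279, 33, 51) = 52173.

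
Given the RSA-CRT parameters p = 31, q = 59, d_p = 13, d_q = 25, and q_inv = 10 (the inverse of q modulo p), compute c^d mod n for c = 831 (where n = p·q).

676

m₁ = c^(d_p) mod p: c ≡ 25 (mod 31), and 25^13 mod 31 = 25.
m₂ = c^(d_q) mod q: c ≡ 5 (mod 59), and 5^25 mod 59 = 27.
h = q_inv·(m₁ − m₂) mod p = 10·(25 − 27) mod 31 = 11.
m = m₂ + h·q = 27 + 11·59 = 676.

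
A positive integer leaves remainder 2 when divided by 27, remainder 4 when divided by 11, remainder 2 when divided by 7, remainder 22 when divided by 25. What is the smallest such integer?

The moduli are pairwise coprime; N = 27·11·7·25 = 51975.
N/27 = 1925; 1925 ≡ 8 (mod 27); 8·17 ≡ 1, so inverse 17.
N/11 = 4725; 4725 ≡ 6 (mod 11); 6·2 ≡ 1, so inverse 2.
N/7 = 7425; 7425 ≡ 5 (mod 7); 5·3 ≡ 1, so inverse 3.
N/25 = 2079; 2079 ≡ 4 (mod 25); 4·19 ≡ 1, so inverse 19.
a ≡ 2·1925·17 + 4·4725·2 + 2·7425·3 + 22·2079·19 = 1016822.
1016822 mod 51975 = 29297.

29297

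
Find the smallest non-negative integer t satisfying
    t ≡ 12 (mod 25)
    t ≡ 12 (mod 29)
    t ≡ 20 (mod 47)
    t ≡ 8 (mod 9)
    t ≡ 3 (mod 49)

12430862

From t ≡ 12 (mod 25) write t = 12 + 25s. Substituting into t ≡ 12 (mod 29) gives 25s ≡ 0 (mod 29), and since 25⁻¹ ≡ 7 (mod 29), s ≡ 0. Hence t ≡ 12 + 25·0 = 12 (mod 725).
From t ≡ 12 (mod 725) write t = 12 + 725s. Substituting into t ≡ 20 (mod 47) gives 725s ≡ 8 (mod 47), and since 20⁻¹ ≡ 40 (mod 47), s ≡ 38. Hence t ≡ 12 + 725·38 = 27562 (mod 34075).
From t ≡ 27562 (mod 34075) write t = 27562 + 34075s. Substituting into t ≡ 8 (mod 9) gives 34075s ≡ 4 (mod 9), and since 1⁻¹ ≡ 1 (mod 9), s ≡ 4. Hence t ≡ 27562 + 34075·4 = 163862 (mod 306675).
From t ≡ 163862 (mod 306675) write t = 163862 + 306675s. Substituting into t ≡ 3 (mod 49) gives 306675s ≡ 46 (mod 49), and since 33⁻¹ ≡ 3 (mod 49), s ≡ 40. Hence t ≡ 163862 + 306675·40 = 12430862 (mod 15027075).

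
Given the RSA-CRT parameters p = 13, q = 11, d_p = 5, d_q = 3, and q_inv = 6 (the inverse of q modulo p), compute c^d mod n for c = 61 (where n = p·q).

29

m₁ = c^(d_p) mod p: c ≡ 9 (mod 13), and 9^5 mod 13 = 3.
m₂ = c^(d_q) mod q: c ≡ 6 (mod 11), and 6^3 mod 11 = 7.
h = q_inv·(m₁ − m₂) mod p = 6·(3 − 7) mod 13 = 2.
m = m₂ + h·q = 7 + 2·11 = 29.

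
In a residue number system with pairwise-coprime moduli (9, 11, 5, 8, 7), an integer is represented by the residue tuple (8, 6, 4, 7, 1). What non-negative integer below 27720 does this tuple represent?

From x ≡ 8 (mod 9) write x = 8 + 9t. Substituting into x ≡ 6 (mod 11) gives 9t ≡ 9 (mod 11), and since 9⁻¹ ≡ 5 (mod 11), t ≡ 1. Hence x ≡ 8 + 9·1 = 17 (mod 99).
From x ≡ 17 (mod 99) write x = 17 + 99t. Substituting into x ≡ 4 (mod 5) gives 99t ≡ 2 (mod 5), and since 4⁻¹ ≡ 4 (mod 5), t ≡ 3. Hence x ≡ 17 + 99·3 = 314 (mod 495).
From x ≡ 314 (mod 495) write x = 314 + 495t. Substituting into x ≡ 7 (mod 8) gives 495t ≡ 5 (mod 8), and since 7⁻¹ ≡ 7 (mod 8), t ≡ 3. Hence x ≡ 314 + 495·3 = 1799 (mod 3960).
From x ≡ 1799 (mod 3960) write x = 1799 + 3960t. Substituting into x ≡ 1 (mod 7) gives 3960t ≡ 1 (mod 7), and since 5⁻¹ ≡ 3 (mod 7), t ≡ 3. Hence x ≡ 1799 + 3960·3 = 13679 (mod 27720).

13679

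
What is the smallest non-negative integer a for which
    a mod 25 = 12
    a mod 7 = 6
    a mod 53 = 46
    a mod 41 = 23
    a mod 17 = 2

816087

From a ≡ 12 (mod 25) write a = 12 + 25t. Substituting into a ≡ 6 (mod 7) gives 25t ≡ 1 (mod 7), and since 4⁻¹ ≡ 2 (mod 7), t ≡ 2. Hence a ≡ 12 + 25·2 = 62 (mod 175).
From a ≡ 62 (mod 175) write a = 62 + 175t. Substituting into a ≡ 46 (mod 53) gives 175t ≡ 37 (mod 53), and since 16⁻¹ ≡ 10 (mod 53), t ≡ 52. Hence a ≡ 62 + 175·52 = 9162 (mod 9275).
From a ≡ 9162 (mod 9275) write a = 9162 + 9275t. Substituting into a ≡ 23 (mod 41) gives 9275t ≡ 4 (mod 41), and since 9⁻¹ ≡ 32 (mod 41), t ≡ 5. Hence a ≡ 9162 + 9275·5 = 55537 (mod 380275).
From a ≡ 55537 (mod 380275) write a = 55537 + 380275t. Substituting into a ≡ 2 (mod 17) gives 380275t ≡ 4 (mod 17), and since 2⁻¹ ≡ 9 (mod 17), t ≡ 2. Hence a ≡ 55537 + 380275·2 = 816087 (mod 6464675).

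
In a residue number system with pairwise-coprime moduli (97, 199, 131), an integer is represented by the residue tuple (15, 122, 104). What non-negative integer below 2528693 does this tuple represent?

1698388

From x ≡ 15 (mod 97) write x = 15 + 97t. Substituting into x ≡ 122 (mod 199) gives 97t ≡ 107 (mod 199), and since 97⁻¹ ≡ 119 (mod 199), t ≡ 196. Hence x ≡ 15 + 97·196 = 19027 (mod 19303).
From x ≡ 19027 (mod 19303) write x = 19027 + 19303t. Substituting into x ≡ 104 (mod 131) gives 19303t ≡ 72 (mod 131), and since 46⁻¹ ≡ 94 (mod 131), t ≡ 87. Hence x ≡ 19027 + 19303·87 = 1698388 (mod 2528693).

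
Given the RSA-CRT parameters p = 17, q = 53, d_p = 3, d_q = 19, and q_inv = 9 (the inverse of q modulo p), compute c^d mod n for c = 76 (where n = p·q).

m₁ = c^(d_p) mod p: c ≡ 8 (mod 17), and 8^3 mod 17 = 2.
m₂ = c^(d_q) mod q: c ≡ 23 (mod 53), and 23^19 mod 53 = 30.
h = q_inv·(m₁ − m₂) mod p = 9·(2 − 30) mod 17 = 3.
m = m₂ + h·q = 30 + 3·53 = 189.

189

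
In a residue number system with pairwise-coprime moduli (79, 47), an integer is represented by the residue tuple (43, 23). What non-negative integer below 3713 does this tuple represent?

1386

Combine the congruences pairwise.
From x ≡ 43 (mod 79) write x = 43 + 79t. Substituting into x ≡ 23 (mod 47) gives 79t ≡ 27 (mod 47), and since 32⁻¹ ≡ 25 (mod 47), t ≡ 17. Hence x ≡ 43 + 79·17 = 1386 (mod 3713).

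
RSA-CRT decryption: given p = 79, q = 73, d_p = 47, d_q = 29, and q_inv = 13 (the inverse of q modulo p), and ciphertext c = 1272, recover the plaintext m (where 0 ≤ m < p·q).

m₁ = c^(d_p) mod p: c ≡ 8 (mod 79), and 8^47 mod 79 = 65.
m₂ = c^(d_q) mod q: c ≡ 31 (mod 73), and 31^29 mod 73 = 47.
h = q_inv·(m₁ − m₂) mod p = 13·(65 − 47) mod 79 = 76.
m = m₂ + h·q = 47 + 76·73 = 5595.

5595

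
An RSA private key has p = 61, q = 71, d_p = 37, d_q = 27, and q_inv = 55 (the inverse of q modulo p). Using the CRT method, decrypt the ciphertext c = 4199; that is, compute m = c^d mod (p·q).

m₁ = c^(d_p) mod p: c ≡ 51 (mod 61), and 51^37 mod 61 = 26.
m₂ = c^(d_q) mod q: c ≡ 10 (mod 71), and 10^27 mod 71 = 27.
h = q_inv·(m₁ − m₂) mod p = 55·(26 − 27) mod 61 = 6.
m = m₂ + h·q = 27 + 6·71 = 453.

453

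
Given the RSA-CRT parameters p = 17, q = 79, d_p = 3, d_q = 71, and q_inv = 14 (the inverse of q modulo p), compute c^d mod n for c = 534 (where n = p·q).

m₁ = c^(d_p) mod p: c ≡ 7 (mod 17), and 7^3 mod 17 = 3.
m₂ = c^(d_q) mod q: c ≡ 60 (mod 79), and 60^71 mod 79 = 43.
h = q_inv·(m₁ − m₂) mod p = 14·(3 − 43) mod 17 = 1.
m = m₂ + h·q = 43 + 1·79 = 122.

122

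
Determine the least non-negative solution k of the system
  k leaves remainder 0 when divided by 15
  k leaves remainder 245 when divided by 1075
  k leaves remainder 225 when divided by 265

36795

Combine the congruences pairwise.
gcd(15, 1075) = 5 and 5 | (245 − 0), so the pair is consistent; merging gives k ≡ 1320 (mod 3225), where 3225 = lcm(15, 1075).
gcd(3225, 265) = 5 and 5 | (225 − 1320), so the pair is consistent; merging gives k ≡ 36795 (mod 170925), where 170925 = lcm(3225, 265).
The solution is unique modulo lcm(15, 1075, 265) = 170925.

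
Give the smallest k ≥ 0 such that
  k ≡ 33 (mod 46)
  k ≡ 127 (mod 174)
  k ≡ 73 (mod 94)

gcd(46, 174) = 2 and 2 | (127 − 33), so the pair is consistent; merging gives k ≡ 2563 (mod 4002), where 4002 = lcm(46, 174).
gcd(4002, 94) = 2 and 2 | (73 − 2563), so the pair is consistent; merging gives k ≡ 110617 (mod 188094), where 188094 = lcm(4002, 94).
The solution is unique modulo lcm(46, 174, 94) = 188094.

110617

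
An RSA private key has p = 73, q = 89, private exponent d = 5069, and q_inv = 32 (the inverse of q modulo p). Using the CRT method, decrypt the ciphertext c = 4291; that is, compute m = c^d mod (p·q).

d_p = d mod (p−1) = 5069 mod 72 = 29; d_q = d mod (q−1) = 53.
m₁ = c^(d_p) mod p: c ≡ 57 (mod 73), and 57^29 mod 73 = 36.
m₂ = c^(d_q) mod q: c ≡ 19 (mod 89), and 19^53 mod 89 = 51.
h = q_inv·(m₁ − m₂) mod p = 32·(36 − 51) mod 73 = 31.
m = m₂ + h·q = 51 + 31·89 = 2810.

2810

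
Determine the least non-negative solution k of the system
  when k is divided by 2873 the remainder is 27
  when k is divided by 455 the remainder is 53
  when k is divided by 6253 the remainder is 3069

2304173

Combine the congruences pairwise.
gcd(2873, 455) = 13 and 13 | (53 − 27), so the pair is consistent; merging gives k ≡ 91963 (mod 100555), where 100555 = lcm(2873, 455).
gcd(100555, 6253) = 169 and 169 | (3069 − 91963), so the pair is consistent; merging gives k ≡ 2304173 (mod 3720535), where 3720535 = lcm(100555, 6253).
The solution is unique modulo lcm(2873, 455, 6253) = 3720535.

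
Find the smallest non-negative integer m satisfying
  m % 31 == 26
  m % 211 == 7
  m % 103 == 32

From m ≡ 26 (mod 31) write m = 26 + 31t. Substituting into m ≡ 7 (mod 211) gives 31t ≡ 192 (mod 211), and since 31⁻¹ ≡ 177 (mod 211), t ≡ 13. Hence m ≡ 26 + 31·13 = 429 (mod 6541).
From m ≡ 429 (mod 6541) write m = 429 + 6541t. Substituting into m ≡ 32 (mod 103) gives 6541t ≡ 15 (mod 103), and since 52⁻¹ ≡ 2 (mod 103), t ≡ 30. Hence m ≡ 429 + 6541·30 = 196659 (mod 673723).

196659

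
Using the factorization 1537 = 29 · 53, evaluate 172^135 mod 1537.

1353

Mod 29: 172 ≡ 27; by Fermat, exponent reduces to 135 mod 28 = 23; 27^23 ≡ 19 (mod 29).
Mod 53: 172 ≡ 13; by Fermat, exponent reduces to 135 mod 52 = 31; 13^31 ≡ 28 (mod 53).
Combine by CRT: x ≡ 19 (mod 29), x ≡ 28 (mod 53) ⇒ x ≡ 1353 (mod 1537).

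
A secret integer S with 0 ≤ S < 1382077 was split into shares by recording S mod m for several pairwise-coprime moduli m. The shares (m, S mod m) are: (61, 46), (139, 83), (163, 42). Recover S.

1145443

Combine the congruences pairwise.
From S ≡ 46 (mod 61) write S = 46 + 61t. Substituting into S ≡ 83 (mod 139) gives 61t ≡ 37 (mod 139), and since 61⁻¹ ≡ 98 (mod 139), t ≡ 12. Hence S ≡ 46 + 61·12 = 778 (mod 8479).
From S ≡ 778 (mod 8479) write S = 778 + 8479t. Substituting into S ≡ 42 (mod 163) gives 8479t ≡ 79 (mod 163), and since 3⁻¹ ≡ 109 (mod 163), t ≡ 135. Hence S ≡ 778 + 8479·135 = 1145443 (mod 1382077).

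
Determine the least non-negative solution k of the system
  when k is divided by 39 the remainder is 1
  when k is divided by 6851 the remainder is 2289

15991

gcd(39, 6851) = 13 and 13 | (2289 − 1), so the pair is consistent; merging gives k ≡ 15991 (mod 20553), where 20553 = lcm(39, 6851).
The solution is unique modulo lcm(39, 6851) = 20553.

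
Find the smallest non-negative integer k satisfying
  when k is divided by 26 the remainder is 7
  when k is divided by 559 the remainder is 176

735

Combine the congruences pairwise.
gcd(26, 559) = 13 and 13 | (176 − 7), so the pair is consistent; merging gives k ≡ 735 (mod 1118), where 1118 = lcm(26, 559).
The solution is unique modulo lcm(26, 559) = 1118.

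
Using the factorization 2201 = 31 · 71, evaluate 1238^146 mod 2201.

2048

Mod 31: 1238 ≡ 29; by Fermat, exponent reduces to 146 mod 30 = 26; 29^26 ≡ 2 (mod 31).
Mod 71: 1238 ≡ 31; by Fermat, exponent reduces to 146 mod 70 = 6; 31^6 ≡ 60 (mod 71).
Combine by CRT: x ≡ 2 (mod 31), x ≡ 60 (mod 71) ⇒ x ≡ 2048 (mod 2201).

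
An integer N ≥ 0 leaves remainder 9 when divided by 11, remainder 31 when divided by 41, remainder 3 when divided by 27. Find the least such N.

7698

The moduli are pairwise coprime; M = 11·41·27 = 12177.
M/11 = 1107; 1107 ≡ 7 (mod 11); 7·8 ≡ 1, so inverse 8.
M/41 = 297; 297 ≡ 10 (mod 41); 10·37 ≡ 1, so inverse 37.
M/27 = 451; 451 ≡ 19 (mod 27); 19·10 ≡ 1, so inverse 10.
N ≡ 9·1107·8 + 31·297·37 + 3·451·10 = 433893.
433893 mod 12177 = 7698.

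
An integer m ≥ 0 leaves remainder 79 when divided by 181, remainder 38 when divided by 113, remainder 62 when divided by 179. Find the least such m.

The moduli are pairwise coprime; N = 181·113·179 = 3661087.
N/181 = 20227; 20227 ≡ 136 (mod 181); 136·4 ≡ 1, so inverse 4.
N/113 = 32399; 32399 ≡ 81 (mod 113); 81·60 ≡ 1, so inverse 60.
N/179 = 20453; 20453 ≡ 47 (mod 179); 47·80 ≡ 1, so inverse 80.
m ≡ 79·20227·4 + 38·32399·60 + 62·20453·80 = 181708332.
181708332 mod 3661087 = 2315069.

2315069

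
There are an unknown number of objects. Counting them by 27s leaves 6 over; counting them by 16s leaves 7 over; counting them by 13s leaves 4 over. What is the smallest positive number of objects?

The moduli are pairwise coprime; M = 27·16·13 = 5616.
M/27 = 208; 208 ≡ 19 (mod 27); 19·10 ≡ 1, so inverse 10.
M/16 = 351; 351 ≡ 15 (mod 16); 15·15 ≡ 1, so inverse 15.
M/13 = 432; 432 ≡ 3 (mod 13); 3·9 ≡ 1, so inverse 9.
N ≡ 6·208·10 + 7·351·15 + 4·432·9 = 64887.
64887 mod 5616 = 3111.

3111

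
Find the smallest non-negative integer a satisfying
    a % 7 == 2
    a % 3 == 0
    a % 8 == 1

9

The moduli are pairwise coprime; N = 7·3·8 = 168.
N/7 = 24; 24 ≡ 3 (mod 7); 3·5 ≡ 1, so inverse 5.
N/3 = 56; 56 ≡ 2 (mod 3); 2·2 ≡ 1, so inverse 2.
N/8 = 21; 21 ≡ 5 (mod 8); 5·5 ≡ 1, so inverse 5.
a ≡ 2·24·5 + 0·56·2 + 1·21·5 = 345.
345 mod 168 = 9.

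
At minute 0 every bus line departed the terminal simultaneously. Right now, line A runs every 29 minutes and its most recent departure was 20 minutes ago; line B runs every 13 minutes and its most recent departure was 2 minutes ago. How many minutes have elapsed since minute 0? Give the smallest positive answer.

223

From t ≡ 20 (mod 29) write t = 20 + 29s. Substituting into t ≡ 2 (mod 13) gives 29s ≡ 8 (mod 13), and since 3⁻¹ ≡ 9 (mod 13), s ≡ 7. Hence t ≡ 20 + 29·7 = 223 (mod 377).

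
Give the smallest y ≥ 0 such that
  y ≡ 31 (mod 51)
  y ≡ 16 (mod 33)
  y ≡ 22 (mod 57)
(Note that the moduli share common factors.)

7375

gcd(51, 33) = 3 and 3 | (16 − 31), so the pair is consistent; merging gives y ≡ 82 (mod 561), where 561 = lcm(51, 33).
gcd(561, 57) = 3 and 3 | (22 − 82), so the pair is consistent; merging gives y ≡ 7375 (mod 10659), where 10659 = lcm(561, 57).
The solution is unique modulo lcm(51, 33, 57) = 10659.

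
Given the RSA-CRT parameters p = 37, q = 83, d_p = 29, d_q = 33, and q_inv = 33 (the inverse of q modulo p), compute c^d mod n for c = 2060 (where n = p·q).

2002

m₁ = c^(d_p) mod p: c ≡ 25 (mod 37), and 25^29 mod 37 = 4.
m₂ = c^(d_q) mod q: c ≡ 68 (mod 83), and 68^33 mod 83 = 10.
h = q_inv·(m₁ − m₂) mod p = 33·(4 − 10) mod 37 = 24.
m = m₂ + h·q = 10 + 24·83 = 2002.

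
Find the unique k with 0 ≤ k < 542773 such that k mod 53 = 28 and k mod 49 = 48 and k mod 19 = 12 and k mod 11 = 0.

524887

Combine the congruences pairwise.
From k ≡ 28 (mod 53) write k = 28 + 53t. Substituting into k ≡ 48 (mod 49) gives 53t ≡ 20 (mod 49), and since 4⁻¹ ≡ 37 (mod 49), t ≡ 5. Hence k ≡ 28 + 53·5 = 293 (mod 2597).
From k ≡ 293 (mod 2597) write k = 293 + 2597t. Substituting into k ≡ 12 (mod 19) gives 2597t ≡ 4 (mod 19), and since 13⁻¹ ≡ 3 (mod 19), t ≡ 12. Hence k ≡ 293 + 2597·12 = 31457 (mod 49343).
From k ≡ 31457 (mod 49343) write k = 31457 + 49343t. Substituting into k ≡ 0 (mod 11) gives 49343t ≡ 3 (mod 11), and since 8⁻¹ ≡ 7 (mod 11), t ≡ 10. Hence k ≡ 31457 + 49343·10 = 524887 (mod 542773).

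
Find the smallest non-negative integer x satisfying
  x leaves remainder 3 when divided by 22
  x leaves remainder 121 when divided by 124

gcd(22, 124) = 2 and 2 | (121 − 3), so the pair is consistent; merging gives x ≡ 245 (mod 1364), where 1364 = lcm(22, 124).
The solution is unique modulo lcm(22, 124) = 1364.

245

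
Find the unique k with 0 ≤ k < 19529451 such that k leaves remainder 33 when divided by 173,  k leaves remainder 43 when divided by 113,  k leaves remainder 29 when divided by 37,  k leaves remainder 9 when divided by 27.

Combine the congruences pairwise.
From k ≡ 33 (mod 173) write k = 33 + 173t. Substituting into k ≡ 43 (mod 113) gives 173t ≡ 10 (mod 113), and since 60⁻¹ ≡ 81 (mod 113), t ≡ 19. Hence k ≡ 33 + 173·19 = 3320 (mod 19549).
From k ≡ 3320 (mod 19549) write k = 3320 + 19549t. Substituting into k ≡ 29 (mod 37) gives 19549t ≡ 2 (mod 37), and since 13⁻¹ ≡ 20 (mod 37), t ≡ 3. Hence k ≡ 3320 + 19549·3 = 61967 (mod 723313).
From k ≡ 61967 (mod 723313) write k = 61967 + 723313t. Substituting into k ≡ 9 (mod 27) gives 723313t ≡ 7 (mod 27), and since 10⁻¹ ≡ 19 (mod 27), t ≡ 25. Hence k ≡ 61967 + 723313·25 = 18144792 (mod 19529451).

18144792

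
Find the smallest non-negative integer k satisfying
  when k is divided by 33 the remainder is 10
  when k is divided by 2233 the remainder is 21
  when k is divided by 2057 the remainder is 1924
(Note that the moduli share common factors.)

1094191

gcd(33, 2233) = 11 and 11 | (21 − 10), so the pair is consistent; merging gives k ≡ 2254 (mod 6699), where 6699 = lcm(33, 2233).
gcd(6699, 2057) = 11 and 11 | (1924 − 2254), so the pair is consistent; merging gives k ≡ 1094191 (mod 1252713), where 1252713 = lcm(6699, 2057).
The solution is unique modulo lcm(33, 2233, 2057) = 1252713.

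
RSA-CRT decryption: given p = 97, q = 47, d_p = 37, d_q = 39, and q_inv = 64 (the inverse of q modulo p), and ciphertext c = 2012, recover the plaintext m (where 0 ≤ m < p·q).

m₁ = c^(d_p) mod p: c ≡ 72 (mod 97), and 72^37 mod 97 = 65.
m₂ = c^(d_q) mod q: c ≡ 38 (mod 47), and 38^39 mod 47 = 10.
h = q_inv·(m₁ − m₂) mod p = 64·(65 − 10) mod 97 = 28.
m = m₂ + h·q = 10 + 28·47 = 1326.

1326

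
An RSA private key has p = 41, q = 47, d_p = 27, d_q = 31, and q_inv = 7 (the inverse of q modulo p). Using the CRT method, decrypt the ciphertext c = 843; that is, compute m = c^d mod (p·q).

865

m₁ = c^(d_p) mod p: c ≡ 23 (mod 41), and 23^27 mod 41 = 4.
m₂ = c^(d_q) mod q: c ≡ 44 (mod 47), and 44^31 mod 47 = 19.
h = q_inv·(m₁ − m₂) mod p = 7·(4 − 19) mod 41 = 18.
m = m₂ + h·q = 19 + 18·47 = 865.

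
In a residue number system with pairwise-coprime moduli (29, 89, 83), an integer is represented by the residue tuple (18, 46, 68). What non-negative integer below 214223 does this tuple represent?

From x ≡ 18 (mod 29) write x = 18 + 29t. Substituting into x ≡ 46 (mod 89) gives 29t ≡ 28 (mod 89), and since 29⁻¹ ≡ 43 (mod 89), t ≡ 47. Hence x ≡ 18 + 29·47 = 1381 (mod 2581).
From x ≡ 1381 (mod 2581) write x = 1381 + 2581t. Substituting into x ≡ 68 (mod 83) gives 2581t ≡ 15 (mod 83), and since 8⁻¹ ≡ 52 (mod 83), t ≡ 33. Hence x ≡ 1381 + 2581·33 = 86554 (mod 214223).

86554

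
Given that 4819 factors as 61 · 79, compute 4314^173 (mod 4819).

63

Mod 61: 4314 ≡ 44; by Fermat, exponent reduces to 173 mod 60 = 53; 44^53 ≡ 2 (mod 61).
Mod 79: 4314 ≡ 48; by Fermat, exponent reduces to 173 mod 78 = 17; 48^17 ≡ 63 (mod 79).
Combine by CRT: x ≡ 2 (mod 61), x ≡ 63 (mod 79) ⇒ x ≡ 63 (mod 4819).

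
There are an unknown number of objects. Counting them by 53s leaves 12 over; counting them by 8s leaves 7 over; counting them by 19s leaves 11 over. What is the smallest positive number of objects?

From N ≡ 12 (mod 53) write N = 12 + 53t. Substituting into N ≡ 7 (mod 8) gives 53t ≡ 3 (mod 8), and since 5⁻¹ ≡ 5 (mod 8), t ≡ 7. Hence N ≡ 12 + 53·7 = 383 (mod 424).
From N ≡ 383 (mod 424) write N = 383 + 424t. Substituting into N ≡ 11 (mod 19) gives 424t ≡ 8 (mod 19), and since 6⁻¹ ≡ 16 (mod 19), t ≡ 14. Hence N ≡ 383 + 424·14 = 6319 (mod 8056).

6319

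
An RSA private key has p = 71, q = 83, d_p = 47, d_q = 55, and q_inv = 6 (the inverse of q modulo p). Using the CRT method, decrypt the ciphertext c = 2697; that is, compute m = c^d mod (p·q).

1987

m₁ = c^(d_p) mod p: c ≡ 70 (mod 71), and 70^47 mod 71 = 70.
m₂ = c^(d_q) mod q: c ≡ 41 (mod 83), and 41^55 mod 83 = 78.
h = q_inv·(m₁ − m₂) mod p = 6·(70 − 78) mod 71 = 23.
m = m₂ + h·q = 78 + 23·83 = 1987.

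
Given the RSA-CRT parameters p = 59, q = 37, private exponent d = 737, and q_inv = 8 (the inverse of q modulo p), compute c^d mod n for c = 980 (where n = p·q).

890

d_p = d mod (p−1) = 737 mod 58 = 41; d_q = d mod (q−1) = 17.
m₁ = c^(d_p) mod p: c ≡ 36 (mod 59), and 36^41 mod 59 = 5.
m₂ = c^(d_q) mod q: c ≡ 18 (mod 37), and 18^17 mod 37 = 2.
h = q_inv·(m₁ − m₂) mod p = 8·(5 − 2) mod 59 = 24.
m = m₂ + h·q = 2 + 24·37 = 890.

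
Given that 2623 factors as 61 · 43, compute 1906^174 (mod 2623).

Mod 61: 1906 ≡ 15; by Fermat, exponent reduces to 174 mod 60 = 54; 15^54 ≡ 9 (mod 61).
Mod 43: 1906 ≡ 14; by Fermat, exponent reduces to 174 mod 42 = 6; 14^6 ≡ 21 (mod 43).
Combine by CRT: x ≡ 9 (mod 61), x ≡ 21 (mod 43) ⇒ x ≡ 924 (mod 2623).

924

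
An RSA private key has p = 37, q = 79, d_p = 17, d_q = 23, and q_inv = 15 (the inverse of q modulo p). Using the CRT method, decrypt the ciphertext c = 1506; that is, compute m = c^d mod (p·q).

1157

m₁ = c^(d_p) mod p: c ≡ 26 (mod 37), and 26^17 mod 37 = 10.
m₂ = c^(d_q) mod q: c ≡ 5 (mod 79), and 5^23 mod 79 = 51.
h = q_inv·(m₁ − m₂) mod p = 15·(10 − 51) mod 37 = 14.
m = m₂ + h·q = 51 + 14·79 = 1157.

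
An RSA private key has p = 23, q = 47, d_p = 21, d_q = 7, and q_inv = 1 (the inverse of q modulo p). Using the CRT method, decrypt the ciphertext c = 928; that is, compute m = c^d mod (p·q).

992

m₁ = c^(d_p) mod p: c ≡ 8 (mod 23), and 8^21 mod 23 = 3.
m₂ = c^(d_q) mod q: c ≡ 35 (mod 47), and 35^7 mod 47 = 5.
h = q_inv·(m₁ − m₂) mod p = 1·(3 − 5) mod 23 = 21.
m = m₂ + h·q = 5 + 21·47 = 992.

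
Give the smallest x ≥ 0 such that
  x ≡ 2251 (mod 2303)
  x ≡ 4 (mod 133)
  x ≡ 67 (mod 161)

gcd(2303, 133) = 7 and 7 | (4 − 2251), so the pair is consistent; merging gives x ≡ 32190 (mod 43757), where 43757 = lcm(2303, 133).
gcd(43757, 161) = 7 and 7 | (67 − 32190), so the pair is consistent; merging gives x ≡ 338489 (mod 1006411), where 1006411 = lcm(43757, 161).
The solution is unique modulo lcm(2303, 133, 161) = 1006411.

338489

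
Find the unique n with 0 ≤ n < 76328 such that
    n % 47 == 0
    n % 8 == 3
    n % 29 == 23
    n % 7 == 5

The moduli are pairwise coprime; M = 47·8·29·7 = 76328.
M/47 = 1624; 1624 ≡ 26 (mod 47); 26·38 ≡ 1, so inverse 38.
M/8 = 9541; 9541 ≡ 5 (mod 8); 5·5 ≡ 1, so inverse 5.
M/29 = 2632; 2632 ≡ 22 (mod 29); 22·4 ≡ 1, so inverse 4.
M/7 = 10904; 10904 ≡ 5 (mod 7); 5·3 ≡ 1, so inverse 3.
n ≡ 0·1624·38 + 3·9541·5 + 23·2632·4 + 5·10904·3 = 548819.
548819 mod 76328 = 14523.

14523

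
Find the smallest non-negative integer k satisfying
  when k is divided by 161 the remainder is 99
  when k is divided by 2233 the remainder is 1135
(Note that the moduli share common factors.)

Combine the congruences pairwise.
gcd(161, 2233) = 7 and 7 | (1135 − 99), so the pair is consistent; merging gives k ≡ 25698 (mod 51359), where 51359 = lcm(161, 2233).
The solution is unique modulo lcm(161, 2233) = 51359.

25698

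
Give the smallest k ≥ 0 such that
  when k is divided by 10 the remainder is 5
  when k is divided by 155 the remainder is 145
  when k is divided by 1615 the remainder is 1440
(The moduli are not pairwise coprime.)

38585

gcd(10, 155) = 5 and 5 | (145 − 5), so the pair is consistent; merging gives k ≡ 145 (mod 310), where 310 = lcm(10, 155).
gcd(310, 1615) = 5 and 5 | (1440 − 145), so the pair is consistent; merging gives k ≡ 38585 (mod 100130), where 100130 = lcm(310, 1615).
The solution is unique modulo lcm(10, 155, 1615) = 100130.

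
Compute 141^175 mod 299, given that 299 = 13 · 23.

Mod 13: 141 ≡ 11; by Fermat, exponent reduces to 175 mod 12 = 7; 11^7 ≡ 2 (mod 13).
Mod 23: 141 ≡ 3; by Fermat, exponent reduces to 175 mod 22 = 21; 3^21 ≡ 8 (mod 23).
Combine by CRT: x ≡ 2 (mod 13), x ≡ 8 (mod 23) ⇒ x ≡ 54 (mod 299).

54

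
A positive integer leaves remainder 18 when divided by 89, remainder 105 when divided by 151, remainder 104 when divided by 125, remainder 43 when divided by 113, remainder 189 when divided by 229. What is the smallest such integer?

From n ≡ 18 (mod 89) write n = 18 + 89t. Substituting into n ≡ 105 (mod 151) gives 89t ≡ 87 (mod 151), and since 89⁻¹ ≡ 56 (mod 151), t ≡ 40. Hence n ≡ 18 + 89·40 = 3578 (mod 13439).
From n ≡ 3578 (mod 13439) write n = 3578 + 13439t. Substituting into n ≡ 104 (mod 125) gives 13439t ≡ 26 (mod 125), and since 64⁻¹ ≡ 84 (mod 125), t ≡ 59. Hence n ≡ 3578 + 13439·59 = 796479 (mod 1679875).
From n ≡ 796479 (mod 1679875) write n = 796479 + 1679875t. Substituting into n ≡ 43 (mod 113) gives 1679875t ≡ 101 (mod 113), and since 17⁻¹ ≡ 20 (mod 113), t ≡ 99. Hence n ≡ 796479 + 1679875·99 = 167104104 (mod 189825875).
From n ≡ 167104104 (mod 189825875) write n = 167104104 + 189825875t. Substituting into n ≡ 189 (mod 229) gives 189825875t ≡ 133 (mod 229), and since 218⁻¹ ≡ 104 (mod 229), t ≡ 92. Hence n ≡ 167104104 + 189825875·92 = 17631084604 (mod 43470125375).

17631084604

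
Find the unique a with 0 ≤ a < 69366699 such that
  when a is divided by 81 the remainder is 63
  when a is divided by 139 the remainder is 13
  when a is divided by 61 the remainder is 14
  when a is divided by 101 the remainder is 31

From a ≡ 63 (mod 81) write a = 63 + 81t. Substituting into a ≡ 13 (mod 139) gives 81t ≡ 89 (mod 139), and since 81⁻¹ ≡ 127 (mod 139), t ≡ 44. Hence a ≡ 63 + 81·44 = 3627 (mod 11259).
From a ≡ 3627 (mod 11259) write a = 3627 + 11259t. Substituting into a ≡ 14 (mod 61) gives 11259t ≡ 47 (mod 61), and since 35⁻¹ ≡ 7 (mod 61), t ≡ 24. Hence a ≡ 3627 + 11259·24 = 273843 (mod 686799).
From a ≡ 273843 (mod 686799) write a = 273843 + 686799t. Substituting into a ≡ 31 (mod 101) gives 686799t ≡ 100 (mod 101), and since 100⁻¹ ≡ 100 (mod 101), t ≡ 1. Hence a ≡ 273843 + 686799·1 = 960642 (mod 69366699).

960642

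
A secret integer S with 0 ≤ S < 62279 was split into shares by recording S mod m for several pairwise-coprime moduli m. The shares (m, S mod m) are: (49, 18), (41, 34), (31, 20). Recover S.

The moduli are pairwise coprime; N = 49·41·31 = 62279.
N/49 = 1271; 1271 ≡ 46 (mod 49); 46·16 ≡ 1, so inverse 16.
N/41 = 1519; 1519 ≡ 2 (mod 41); 2·21 ≡ 1, so inverse 21.
N/31 = 2009; 2009 ≡ 25 (mod 31); 25·5 ≡ 1, so inverse 5.
S ≡ 18·1271·16 + 34·1519·21 + 20·2009·5 = 1651514.
1651514 mod 62279 = 32260.

32260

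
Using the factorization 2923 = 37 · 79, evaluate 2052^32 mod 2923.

1551

Mod 37: 2052 ≡ 17; 17^32 ≡ 34 (mod 37).
Mod 79: 2052 ≡ 77; 77^32 ≡ 50 (mod 79).
Combine by CRT: x ≡ 34 (mod 37), x ≡ 50 (mod 79) ⇒ x ≡ 1551 (mod 2923).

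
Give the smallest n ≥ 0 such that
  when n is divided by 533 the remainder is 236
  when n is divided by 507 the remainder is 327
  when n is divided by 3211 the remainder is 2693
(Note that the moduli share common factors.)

Combine the congruences pairwise.
gcd(533, 507) = 13 and 13 | (327 − 236), so the pair is consistent; merging gives n ≡ 12495 (mod 20787), where 20787 = lcm(533, 507).
gcd(20787, 3211) = 169 and 169 | (2693 − 12495), so the pair is consistent; merging gives n ≡ 54069 (mod 394953), where 394953 = lcm(20787, 3211).
The solution is unique modulo lcm(533, 507, 3211) = 394953.

54069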